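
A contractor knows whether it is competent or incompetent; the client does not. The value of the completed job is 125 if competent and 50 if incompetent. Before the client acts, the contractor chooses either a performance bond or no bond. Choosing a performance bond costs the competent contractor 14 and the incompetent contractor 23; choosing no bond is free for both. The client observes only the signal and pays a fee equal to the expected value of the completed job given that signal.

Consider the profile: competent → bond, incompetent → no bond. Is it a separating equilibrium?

No

If types separate, bond earns payment 125 and no bond earns 50.
Competent: bond gives 125 − 14 = 111; no bond gives 50 − 0 = 50. No deviation. ✓
Incompetent: no bond gives 50 − 0 = 50; bond gives 125 − 23 = 102. Would deviate. ✗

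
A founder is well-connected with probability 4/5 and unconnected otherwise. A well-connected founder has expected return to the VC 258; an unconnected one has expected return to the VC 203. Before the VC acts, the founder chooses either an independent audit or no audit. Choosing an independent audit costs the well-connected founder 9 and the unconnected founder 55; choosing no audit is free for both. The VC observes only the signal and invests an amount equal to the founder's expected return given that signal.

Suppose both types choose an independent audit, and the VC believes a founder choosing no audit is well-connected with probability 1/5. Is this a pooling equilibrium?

No

At the pooled signal (audit) the VC holds the prior 4/5 and pays 4/5·258 + 1/5·203 = 247. Off-path (no audit) belief 1/5 gives 1/5·258 + 4/5·203 = 214.
Well-connected: audit gives 247 − 9 = 238; no audit gives 214 − 0 = 214. Stays. ✓
Unconnected: audit gives 247 − 55 = 192; no audit gives 214 − 0 = 214. Deviates. ✗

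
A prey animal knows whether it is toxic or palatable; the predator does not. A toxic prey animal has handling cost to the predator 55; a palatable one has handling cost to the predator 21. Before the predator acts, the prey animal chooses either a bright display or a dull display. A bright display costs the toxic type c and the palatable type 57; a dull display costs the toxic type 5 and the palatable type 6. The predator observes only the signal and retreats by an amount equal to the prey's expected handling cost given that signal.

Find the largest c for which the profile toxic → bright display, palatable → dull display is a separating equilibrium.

Under separation: bright display → toxic (pays 55); dull display → palatable (pays 21).
Palatable: 21 − 6 = 15 ≥ 55 − 57 = -2. Holds regardless of c. ✓
Toxic: 55 − c ≥ 21 − 5, so c ≤ 55 − 16 = 39.

39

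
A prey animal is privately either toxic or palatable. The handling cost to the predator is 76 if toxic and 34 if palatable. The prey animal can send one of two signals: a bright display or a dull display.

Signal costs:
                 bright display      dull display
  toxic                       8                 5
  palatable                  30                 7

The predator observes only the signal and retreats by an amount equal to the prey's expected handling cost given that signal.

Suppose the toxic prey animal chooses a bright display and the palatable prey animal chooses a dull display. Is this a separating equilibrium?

No

Under separation the predator infers type exactly: bright display → toxic (pays 76), dull display → palatable (pays 34).
Toxic: bright display gives 76 − 8 = 68; dull display gives 34 − 5 = 29. No deviation. ✓
Palatable: dull display gives 34 − 7 = 27; bright display gives 76 − 30 = 46. Would deviate. ✗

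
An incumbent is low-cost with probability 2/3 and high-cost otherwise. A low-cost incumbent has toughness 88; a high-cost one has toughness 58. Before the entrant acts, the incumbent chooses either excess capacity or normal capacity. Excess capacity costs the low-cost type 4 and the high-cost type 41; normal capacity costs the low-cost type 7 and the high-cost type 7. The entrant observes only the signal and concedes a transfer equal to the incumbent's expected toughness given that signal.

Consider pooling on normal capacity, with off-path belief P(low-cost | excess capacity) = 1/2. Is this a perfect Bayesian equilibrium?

Yes

At the pooled signal (normal capacity) the entrant holds the prior 2/3 and pays 2/3·88 + 1/3·58 = 78. Off-path (excess capacity) belief 1/2 gives 1/2·88 + 1/2·58 = 73.
Low-cost: normal capacity gives 78 − 7 = 71; excess capacity gives 73 − 4 = 69. Stays. ✓
High-cost: normal capacity gives 78 − 7 = 71; excess capacity gives 73 − 41 = 32. Stays. ✓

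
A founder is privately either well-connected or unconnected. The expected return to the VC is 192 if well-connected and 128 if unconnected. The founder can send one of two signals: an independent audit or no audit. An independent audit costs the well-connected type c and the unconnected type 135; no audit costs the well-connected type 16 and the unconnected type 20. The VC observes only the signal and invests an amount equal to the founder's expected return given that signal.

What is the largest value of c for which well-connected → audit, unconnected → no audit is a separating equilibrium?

Under separation: audit → well-connected (pays 192); no audit → unconnected (pays 128).
Unconnected: 128 − 20 = 108 ≥ 192 − 135 = 57. Holds regardless of c. ✓
Well-connected: 192 − c ≥ 128 − 16, so c ≤ 192 − 112 = 80.

80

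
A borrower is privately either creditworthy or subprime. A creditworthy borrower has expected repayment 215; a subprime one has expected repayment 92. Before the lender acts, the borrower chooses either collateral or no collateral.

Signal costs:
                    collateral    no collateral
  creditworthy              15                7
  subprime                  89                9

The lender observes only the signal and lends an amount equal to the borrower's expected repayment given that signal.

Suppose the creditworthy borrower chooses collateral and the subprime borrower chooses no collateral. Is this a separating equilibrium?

If types separate, collateral earns payment 215 and no collateral earns 92.
Creditworthy: collateral gives 215 − 15 = 200; no collateral gives 92 − 7 = 85. No deviation. ✓
Subprime: no collateral gives 92 − 9 = 83; collateral gives 215 − 89 = 126. Would deviate. ✗

No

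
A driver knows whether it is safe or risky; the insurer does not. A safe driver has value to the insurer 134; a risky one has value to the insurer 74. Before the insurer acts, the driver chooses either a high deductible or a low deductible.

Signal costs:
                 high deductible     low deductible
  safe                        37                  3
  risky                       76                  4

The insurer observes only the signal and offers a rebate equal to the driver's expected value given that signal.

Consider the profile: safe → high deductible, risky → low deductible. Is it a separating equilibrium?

If types separate, high deductible earns payment 134 and low deductible earns 74.
Safe: high deductible gives 134 − 37 = 97; low deductible gives 74 − 3 = 71. No deviation. ✓
Risky: low deductible gives 74 − 4 = 70; high deductible gives 134 − 76 = 58. No deviation. ✓
Both incentive constraints hold.

Yes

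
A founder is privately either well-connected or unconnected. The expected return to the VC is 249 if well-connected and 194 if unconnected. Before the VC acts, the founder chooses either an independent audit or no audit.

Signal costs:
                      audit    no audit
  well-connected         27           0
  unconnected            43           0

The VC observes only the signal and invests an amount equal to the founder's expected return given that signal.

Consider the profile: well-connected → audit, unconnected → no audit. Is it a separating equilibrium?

No

If types separate, audit earns payment 249 and no audit earns 194.
Well-connected: audit gives 249 − 27 = 222; no audit gives 194 − 0 = 194. No deviation. ✓
Unconnected: no audit gives 194 − 0 = 194; audit gives 249 − 43 = 206. Would deviate. ✗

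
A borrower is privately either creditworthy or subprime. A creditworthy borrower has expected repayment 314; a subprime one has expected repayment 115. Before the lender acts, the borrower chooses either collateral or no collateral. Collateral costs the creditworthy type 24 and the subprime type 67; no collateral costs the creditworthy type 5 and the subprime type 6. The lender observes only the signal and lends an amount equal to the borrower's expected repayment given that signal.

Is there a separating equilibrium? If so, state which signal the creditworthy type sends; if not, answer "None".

None

Try creditworthy → collateral, subprime → no collateral:
  If types separate, collateral earns payment 314 and no collateral earns 115.
  Creditworthy: collateral gives 314 − 24 = 290; no collateral gives 115 − 5 = 110. No deviation. ✓
  Subprime: no collateral gives 115 − 6 = 109; collateral gives 314 − 67 = 247. Would deviate. ✗
Try creditworthy → no collateral, subprime → collateral:
  If types separate, no collateral earns payment 314 and collateral earns 115.
  Creditworthy: no collateral gives 314 − 5 = 309; collateral gives 115 − 24 = 91. No deviation. ✓
  Subprime: collateral gives 115 − 67 = 48; no collateral gives 314 − 6 = 308. Would deviate. ✗
Neither assignment is incentive-compatible.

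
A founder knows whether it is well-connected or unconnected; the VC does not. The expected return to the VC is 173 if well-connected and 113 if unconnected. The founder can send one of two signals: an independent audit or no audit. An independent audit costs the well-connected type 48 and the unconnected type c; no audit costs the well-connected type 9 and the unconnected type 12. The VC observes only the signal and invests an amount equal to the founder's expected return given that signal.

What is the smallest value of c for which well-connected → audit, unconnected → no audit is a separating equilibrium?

72

Under separation: audit → well-connected (pays 173); no audit → unconnected (pays 113).
Well-connected: 173 − 48 = 125 ≥ 113 − 9 = 104. Holds regardless of c. ✓
Unconnected: 113 − 12 ≥ 173 − c, so c ≥ 173 − 101 = 72.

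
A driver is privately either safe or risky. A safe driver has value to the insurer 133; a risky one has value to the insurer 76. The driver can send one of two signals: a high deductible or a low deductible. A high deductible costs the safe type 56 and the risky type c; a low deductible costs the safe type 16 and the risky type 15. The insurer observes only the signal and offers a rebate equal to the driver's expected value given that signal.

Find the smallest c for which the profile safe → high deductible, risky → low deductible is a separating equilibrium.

Under separation: high deductible → safe (pays 133); low deductible → risky (pays 76).
Safe: 133 − 56 = 77 ≥ 76 − 16 = 60. Holds regardless of c. ✓
Risky: 76 − 15 ≥ 133 − c, so c ≥ 133 − 61 = 72.

72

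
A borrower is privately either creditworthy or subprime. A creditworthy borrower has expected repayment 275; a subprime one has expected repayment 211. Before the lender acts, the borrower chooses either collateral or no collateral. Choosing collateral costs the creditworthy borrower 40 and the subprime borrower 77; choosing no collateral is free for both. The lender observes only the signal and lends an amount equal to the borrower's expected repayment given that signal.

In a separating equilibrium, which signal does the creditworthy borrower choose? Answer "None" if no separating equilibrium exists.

Try creditworthy → collateral, subprime → no collateral:
  If types separate, collateral earns payment 275 and no collateral earns 211.
  Creditworthy: collateral gives 275 − 40 = 235; no collateral gives 211 − 0 = 211. No deviation. ✓
  Subprime: no collateral gives 211 − 0 = 211; collateral gives 275 − 77 = 198. No deviation. ✓
Both hold — the creditworthy type sends collateral.

collateral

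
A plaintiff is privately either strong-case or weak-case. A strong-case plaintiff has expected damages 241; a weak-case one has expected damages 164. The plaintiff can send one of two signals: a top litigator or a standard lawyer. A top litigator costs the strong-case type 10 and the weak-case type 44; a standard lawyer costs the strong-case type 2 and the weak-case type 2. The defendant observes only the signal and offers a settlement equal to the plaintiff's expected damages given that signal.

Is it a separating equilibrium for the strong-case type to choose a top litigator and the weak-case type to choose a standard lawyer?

If types separate, top litigator earns payment 241 and standard lawyer earns 164.
Strong-case: top litigator gives 241 − 10 = 231; standard lawyer gives 164 − 2 = 162. No deviation. ✓
Weak-case: standard lawyer gives 164 − 2 = 162; top litigator gives 241 − 44 = 197. Would deviate. ✗

No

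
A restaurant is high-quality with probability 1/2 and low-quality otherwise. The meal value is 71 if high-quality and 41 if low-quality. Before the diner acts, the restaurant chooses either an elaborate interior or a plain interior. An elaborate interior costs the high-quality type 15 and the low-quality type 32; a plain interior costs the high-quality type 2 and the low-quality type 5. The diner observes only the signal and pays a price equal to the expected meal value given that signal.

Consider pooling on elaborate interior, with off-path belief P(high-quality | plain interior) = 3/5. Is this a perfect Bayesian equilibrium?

No

On the equilibrium path (elaborate interior) the diner holds the prior 1/2 and pays 1/2·71 + 1/2·41 = 56. Off-path (plain interior) belief 3/5 gives 3/5·71 + 2/5·41 = 59.
High-quality: elaborate interior gives 56 − 15 = 41; plain interior gives 59 − 2 = 57. Deviates. ✗
Low-quality: elaborate interior gives 56 − 32 = 24; plain interior gives 59 − 5 = 54. Deviates. ✗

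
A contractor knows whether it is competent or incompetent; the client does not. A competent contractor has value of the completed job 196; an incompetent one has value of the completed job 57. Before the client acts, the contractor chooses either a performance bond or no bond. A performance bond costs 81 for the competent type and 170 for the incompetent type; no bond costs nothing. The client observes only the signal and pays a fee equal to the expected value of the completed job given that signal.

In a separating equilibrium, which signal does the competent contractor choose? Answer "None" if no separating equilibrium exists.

Try competent → bond, incompetent → no bond:
  Under separation the client infers type exactly: bond → competent (pays 196), no bond → incompetent (pays 57).
  Competent: bond gives 196 − 81 = 115; no bond gives 57 − 0 = 57. No deviation. ✓
  Incompetent: no bond gives 57 − 0 = 57; bond gives 196 − 170 = 26. No deviation. ✓
Both hold — the competent type sends bond.

bond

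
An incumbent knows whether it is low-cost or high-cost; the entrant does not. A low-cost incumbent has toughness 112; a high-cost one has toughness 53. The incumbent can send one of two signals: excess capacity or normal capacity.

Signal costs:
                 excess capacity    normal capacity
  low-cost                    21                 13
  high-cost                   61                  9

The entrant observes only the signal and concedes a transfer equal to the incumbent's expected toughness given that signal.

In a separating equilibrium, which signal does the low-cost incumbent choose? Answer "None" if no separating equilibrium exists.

None

Try low-cost → excess capacity, high-cost → normal capacity:
  If types separate, excess capacity earns payment 112 and normal capacity earns 53.
  Low-cost: excess capacity gives 112 − 21 = 91; normal capacity gives 53 − 13 = 40. No deviation. ✓
  High-cost: normal capacity gives 53 − 9 = 44; excess capacity gives 112 − 61 = 51. Would deviate. ✗
Try low-cost → normal capacity, high-cost → excess capacity:
  If types separate, normal capacity earns payment 112 and excess capacity earns 53.
  Low-cost: normal capacity gives 112 − 13 = 99; excess capacity gives 53 − 21 = 32. No deviation. ✓
  High-cost: excess capacity gives 53 − 61 = -8; normal capacity gives 112 − 9 = 103. Would deviate. ✗
Neither assignment is incentive-compatible.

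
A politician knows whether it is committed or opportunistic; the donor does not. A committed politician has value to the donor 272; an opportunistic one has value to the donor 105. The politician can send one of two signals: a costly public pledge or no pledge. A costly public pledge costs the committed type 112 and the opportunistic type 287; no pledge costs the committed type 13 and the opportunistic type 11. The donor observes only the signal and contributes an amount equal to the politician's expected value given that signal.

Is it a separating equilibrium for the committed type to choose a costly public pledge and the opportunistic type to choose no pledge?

Yes

Under separation the donor infers type exactly: pledge → committed (pays 272), no pledge → opportunistic (pays 105).
Committed: pledge gives 272 − 112 = 160; no pledge gives 105 − 13 = 92. No deviation. ✓
Opportunistic: no pledge gives 105 − 11 = 94; pledge gives 272 − 287 = -15. No deviation. ✓
Both incentive constraints hold.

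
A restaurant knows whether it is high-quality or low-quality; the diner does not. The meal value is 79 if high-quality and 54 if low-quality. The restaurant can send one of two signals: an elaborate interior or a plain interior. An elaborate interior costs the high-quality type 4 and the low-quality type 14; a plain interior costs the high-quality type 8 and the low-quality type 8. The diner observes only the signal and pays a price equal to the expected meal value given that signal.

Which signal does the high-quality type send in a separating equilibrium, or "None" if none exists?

Try high-quality → elaborate interior, low-quality → plain interior:
  If types separate, elaborate interior earns payment 79 and plain interior earns 54.
  High-quality: elaborate interior gives 79 − 4 = 75; plain interior gives 54 − 8 = 46. No deviation. ✓
  Low-quality: plain interior gives 54 − 8 = 46; elaborate interior gives 79 − 14 = 65. Would deviate. ✗
Try high-quality → plain interior, low-quality → elaborate interior:
  If types separate, plain interior earns payment 79 and elaborate interior earns 54.
  High-quality: plain interior gives 79 − 8 = 71; elaborate interior gives 54 − 4 = 50. No deviation. ✓
  Low-quality: elaborate interior gives 54 − 14 = 40; plain interior gives 79 − 8 = 71. Would deviate. ✗
Neither assignment is incentive-compatible.

None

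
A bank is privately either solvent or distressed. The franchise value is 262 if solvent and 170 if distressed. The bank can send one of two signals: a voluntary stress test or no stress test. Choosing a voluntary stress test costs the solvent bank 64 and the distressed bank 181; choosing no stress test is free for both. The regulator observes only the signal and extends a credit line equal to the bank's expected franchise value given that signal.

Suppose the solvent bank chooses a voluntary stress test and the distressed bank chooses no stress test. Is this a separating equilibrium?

If types separate, stress test earns payment 262 and no stress test earns 170.
Solvent: stress test gives 262 − 64 = 198; no stress test gives 170 − 0 = 170. No deviation. ✓
Distressed: no stress test gives 170 − 0 = 170; stress test gives 262 − 181 = 81. No deviation. ✓
Both incentive constraints hold.

Yes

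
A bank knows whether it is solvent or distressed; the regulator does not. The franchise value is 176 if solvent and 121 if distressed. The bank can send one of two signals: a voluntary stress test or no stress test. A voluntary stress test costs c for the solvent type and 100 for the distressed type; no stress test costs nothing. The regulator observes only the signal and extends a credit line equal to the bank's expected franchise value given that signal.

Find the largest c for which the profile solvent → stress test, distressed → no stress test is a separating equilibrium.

Under separation: stress test → solvent (pays 176); no stress test → distressed (pays 121).
Distressed: 121 − 0 = 121 ≥ 176 − 100 = 76. Holds regardless of c. ✓
Solvent: 176 − c ≥ 121 − 0, so c ≤ 176 − 121 = 55.

55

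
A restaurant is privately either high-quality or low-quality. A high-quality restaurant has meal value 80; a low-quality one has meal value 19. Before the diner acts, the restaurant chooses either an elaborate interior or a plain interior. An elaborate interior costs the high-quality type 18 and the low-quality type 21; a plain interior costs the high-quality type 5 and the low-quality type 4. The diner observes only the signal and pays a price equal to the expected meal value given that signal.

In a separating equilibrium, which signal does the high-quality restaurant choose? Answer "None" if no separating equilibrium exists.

Try high-quality → elaborate interior, low-quality → plain interior:
  If types separate, elaborate interior earns payment 80 and plain interior earns 19.
  High-quality: elaborate interior gives 80 − 18 = 62; plain interior gives 19 − 5 = 14. No deviation. ✓
  Low-quality: plain interior gives 19 − 4 = 15; elaborate interior gives 80 − 21 = 59. Would deviate. ✗
Try high-quality → plain interior, low-quality → elaborate interior:
  If types separate, plain interior earns payment 80 and elaborate interior earns 19.
  High-quality: plain interior gives 80 − 5 = 75; elaborate interior gives 19 − 18 = 1. No deviation. ✓
  Low-quality: elaborate interior gives 19 − 21 = -2; plain interior gives 80 − 4 = 76. Would deviate. ✗
Neither assignment is incentive-compatible.

None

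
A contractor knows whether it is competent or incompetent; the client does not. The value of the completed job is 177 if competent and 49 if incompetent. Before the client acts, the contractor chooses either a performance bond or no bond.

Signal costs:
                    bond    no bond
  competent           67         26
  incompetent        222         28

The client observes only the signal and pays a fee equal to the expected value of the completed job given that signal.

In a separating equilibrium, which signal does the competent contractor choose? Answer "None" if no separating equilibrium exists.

Try competent → bond, incompetent → no bond:
  If types separate, bond earns payment 177 and no bond earns 49.
  Competent: bond gives 177 − 67 = 110; no bond gives 49 − 26 = 23. No deviation. ✓
  Incompetent: no bond gives 49 − 28 = 21; bond gives 177 − 222 = -45. No deviation. ✓
Both hold — the competent type sends bond.

bond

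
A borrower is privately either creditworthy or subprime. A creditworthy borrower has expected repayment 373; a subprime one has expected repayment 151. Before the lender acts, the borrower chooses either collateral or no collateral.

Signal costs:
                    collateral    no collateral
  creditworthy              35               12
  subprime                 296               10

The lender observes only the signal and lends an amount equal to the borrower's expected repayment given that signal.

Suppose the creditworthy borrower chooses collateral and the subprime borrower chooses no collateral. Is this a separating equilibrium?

If types separate, collateral earns payment 373 and no collateral earns 151.
Creditworthy: collateral gives 373 − 35 = 338; no collateral gives 151 − 12 = 139. No deviation. ✓
Subprime: no collateral gives 151 − 10 = 141; collateral gives 373 − 296 = 77. No deviation. ✓
Neither type gains from mimicking the other.

Yes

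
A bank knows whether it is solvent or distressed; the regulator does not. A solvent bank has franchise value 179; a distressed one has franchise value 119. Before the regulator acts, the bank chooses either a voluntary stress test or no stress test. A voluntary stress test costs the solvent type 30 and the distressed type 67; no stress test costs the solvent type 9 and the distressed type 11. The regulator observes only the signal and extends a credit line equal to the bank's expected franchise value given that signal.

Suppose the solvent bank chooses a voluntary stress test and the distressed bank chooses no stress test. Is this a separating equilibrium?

Under separation the regulator infers type exactly: stress test → solvent (pays 179), no stress test → distressed (pays 119).
Solvent: stress test gives 179 − 30 = 149; no stress test gives 119 − 9 = 110. No deviation. ✓
Distressed: no stress test gives 119 − 11 = 108; stress test gives 179 − 67 = 112. Would deviate. ✗

No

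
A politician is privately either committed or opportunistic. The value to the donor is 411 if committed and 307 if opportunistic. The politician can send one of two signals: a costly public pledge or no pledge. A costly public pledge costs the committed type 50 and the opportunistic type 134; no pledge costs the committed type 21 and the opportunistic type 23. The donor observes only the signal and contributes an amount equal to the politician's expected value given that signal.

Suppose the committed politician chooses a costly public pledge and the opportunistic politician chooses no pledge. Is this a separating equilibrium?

Under separation the donor infers type exactly: pledge → committed (pays 411), no pledge → opportunistic (pays 307).
Committed: pledge gives 411 − 50 = 361; no pledge gives 307 − 21 = 286. No deviation. ✓
Opportunistic: no pledge gives 307 − 23 = 284; pledge gives 411 − 134 = 277. No deviation. ✓
Neither type gains from mimicking the other.

Yes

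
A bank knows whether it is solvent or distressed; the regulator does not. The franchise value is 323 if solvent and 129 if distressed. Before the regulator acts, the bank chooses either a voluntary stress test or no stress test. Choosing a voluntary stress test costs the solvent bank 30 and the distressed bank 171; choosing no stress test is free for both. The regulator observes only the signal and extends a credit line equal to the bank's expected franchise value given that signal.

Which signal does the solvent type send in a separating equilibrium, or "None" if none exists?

None

Try solvent → stress test, distressed → no stress test:
  Under separation the regulator infers type exactly: stress test → solvent (pays 323), no stress test → distressed (pays 129).
  Solvent: stress test gives 323 − 30 = 293; no stress test gives 129 − 0 = 129. No deviation. ✓
  Distressed: no stress test gives 129 − 0 = 129; stress test gives 323 − 171 = 152. Would deviate. ✗
Try solvent → no stress test, distressed → stress test:
  Under separation the regulator infers type exactly: no stress test → solvent (pays 323), stress test → distressed (pays 129).
  Solvent: no stress test gives 323 − 0 = 323; stress test gives 129 − 30 = 99. No deviation. ✓
  Distressed: stress test gives 129 − 171 = -42; no stress test gives 323 − 0 = 323. Would deviate. ✗
Neither assignment is incentive-compatible.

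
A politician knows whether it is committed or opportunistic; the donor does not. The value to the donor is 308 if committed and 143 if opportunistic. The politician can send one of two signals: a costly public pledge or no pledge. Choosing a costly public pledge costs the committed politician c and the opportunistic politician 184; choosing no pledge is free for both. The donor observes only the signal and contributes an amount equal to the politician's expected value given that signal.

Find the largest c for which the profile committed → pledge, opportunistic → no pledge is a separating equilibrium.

Under separation: pledge → committed (pays 308); no pledge → opportunistic (pays 143).
Opportunistic: 143 − 0 = 143 ≥ 308 − 184 = 124. Holds regardless of c. ✓
Committed: 308 − c ≥ 143 − 0, so c ≤ 308 − 143 = 165.

165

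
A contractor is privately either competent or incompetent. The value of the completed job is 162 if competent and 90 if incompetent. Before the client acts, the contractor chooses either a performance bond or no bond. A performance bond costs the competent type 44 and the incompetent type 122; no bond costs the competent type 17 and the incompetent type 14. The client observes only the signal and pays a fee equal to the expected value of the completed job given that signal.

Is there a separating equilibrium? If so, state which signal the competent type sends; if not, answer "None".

Try competent → bond, incompetent → no bond:
  If types separate, bond earns payment 162 and no bond earns 90.
  Competent: bond gives 162 − 44 = 118; no bond gives 90 − 17 = 73. No deviation. ✓
  Incompetent: no bond gives 90 − 14 = 76; bond gives 162 − 122 = 40. No deviation. ✓
Both hold — the competent type sends bond.

bond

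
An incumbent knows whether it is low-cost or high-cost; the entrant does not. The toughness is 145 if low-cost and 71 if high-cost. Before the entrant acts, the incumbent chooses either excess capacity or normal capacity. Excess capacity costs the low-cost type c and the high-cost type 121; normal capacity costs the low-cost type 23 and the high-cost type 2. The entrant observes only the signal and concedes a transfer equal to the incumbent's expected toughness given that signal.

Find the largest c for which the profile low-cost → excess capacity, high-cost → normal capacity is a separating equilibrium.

Under separation: excess capacity → low-cost (pays 145); normal capacity → high-cost (pays 71).
High-cost: 71 − 2 = 69 ≥ 145 − 121 = 24. Holds regardless of c. ✓
Low-cost: 145 − c ≥ 71 − 23, so c ≤ 145 − 48 = 97.

97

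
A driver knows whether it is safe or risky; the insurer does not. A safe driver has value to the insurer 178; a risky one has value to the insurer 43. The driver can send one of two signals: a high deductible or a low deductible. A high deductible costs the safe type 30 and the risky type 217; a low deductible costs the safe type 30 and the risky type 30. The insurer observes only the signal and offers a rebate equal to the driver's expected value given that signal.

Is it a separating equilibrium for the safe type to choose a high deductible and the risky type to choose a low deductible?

Yes

If types separate, high deductible earns payment 178 and low deductible earns 43.
Safe: high deductible gives 178 − 30 = 148; low deductible gives 43 − 30 = 13. No deviation. ✓
Risky: low deductible gives 43 − 30 = 13; high deductible gives 178 − 217 = -39. No deviation. ✓
Neither type gains from mimicking the other.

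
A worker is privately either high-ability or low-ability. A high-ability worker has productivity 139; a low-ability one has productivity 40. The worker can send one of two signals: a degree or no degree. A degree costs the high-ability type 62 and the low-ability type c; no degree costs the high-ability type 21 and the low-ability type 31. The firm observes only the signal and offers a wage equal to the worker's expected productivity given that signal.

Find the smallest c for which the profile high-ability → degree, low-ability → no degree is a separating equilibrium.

Under separation: degree → high-ability (pays 139); no degree → low-ability (pays 40).
High-ability: 139 − 62 = 77 ≥ 40 − 21 = 19. Holds regardless of c. ✓
Low-ability: 40 − 31 ≥ 139 − c, so c ≥ 139 − 9 = 130.

130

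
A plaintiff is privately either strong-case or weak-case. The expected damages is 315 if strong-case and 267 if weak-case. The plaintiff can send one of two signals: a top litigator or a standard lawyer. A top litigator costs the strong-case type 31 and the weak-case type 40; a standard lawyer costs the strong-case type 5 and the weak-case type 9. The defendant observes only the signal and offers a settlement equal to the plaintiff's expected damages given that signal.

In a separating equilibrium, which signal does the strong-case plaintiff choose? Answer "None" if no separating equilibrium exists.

Try strong-case → top litigator, weak-case → standard lawyer:
  If types separate, top litigator earns payment 315 and standard lawyer earns 267.
  Strong-case: top litigator gives 315 − 31 = 284; standard lawyer gives 267 − 5 = 262. No deviation. ✓
  Weak-case: standard lawyer gives 267 − 9 = 258; top litigator gives 315 − 40 = 275. Would deviate. ✗
Try strong-case → standard lawyer, weak-case → top litigator:
  If types separate, standard lawyer earns payment 315 and top litigator earns 267.
  Strong-case: standard lawyer gives 315 − 5 = 310; top litigator gives 267 − 31 = 236. No deviation. ✓
  Weak-case: top litigator gives 267 − 40 = 227; standard lawyer gives 315 − 9 = 306. Would deviate. ✗
Neither assignment is incentive-compatible.

None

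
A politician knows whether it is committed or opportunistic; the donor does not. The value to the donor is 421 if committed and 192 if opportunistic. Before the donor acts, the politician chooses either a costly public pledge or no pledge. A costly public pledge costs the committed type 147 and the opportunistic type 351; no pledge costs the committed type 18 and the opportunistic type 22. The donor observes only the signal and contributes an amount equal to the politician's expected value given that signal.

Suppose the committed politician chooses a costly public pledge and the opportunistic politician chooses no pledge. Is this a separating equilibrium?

If types separate, pledge earns payment 421 and no pledge earns 192.
Committed: pledge gives 421 − 147 = 274; no pledge gives 192 − 18 = 174. No deviation. ✓
Opportunistic: no pledge gives 192 − 22 = 170; pledge gives 421 − 351 = 70. No deviation. ✓
Both incentive constraints hold.

Yes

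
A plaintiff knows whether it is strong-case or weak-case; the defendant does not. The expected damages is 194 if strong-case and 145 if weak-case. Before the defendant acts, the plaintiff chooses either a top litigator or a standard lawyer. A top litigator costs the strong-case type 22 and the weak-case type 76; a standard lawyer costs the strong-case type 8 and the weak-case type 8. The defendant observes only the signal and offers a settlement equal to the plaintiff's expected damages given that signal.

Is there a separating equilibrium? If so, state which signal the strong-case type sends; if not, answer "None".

top litigator

Try strong-case → top litigator, weak-case → standard lawyer:
  If types separate, top litigator earns payment 194 and standard lawyer earns 145.
  Strong-case: top litigator gives 194 − 22 = 172; standard lawyer gives 145 − 8 = 137. No deviation. ✓
  Weak-case: standard lawyer gives 145 − 8 = 137; top litigator gives 194 − 76 = 118. No deviation. ✓
Both hold — the strong-case type sends top litigator.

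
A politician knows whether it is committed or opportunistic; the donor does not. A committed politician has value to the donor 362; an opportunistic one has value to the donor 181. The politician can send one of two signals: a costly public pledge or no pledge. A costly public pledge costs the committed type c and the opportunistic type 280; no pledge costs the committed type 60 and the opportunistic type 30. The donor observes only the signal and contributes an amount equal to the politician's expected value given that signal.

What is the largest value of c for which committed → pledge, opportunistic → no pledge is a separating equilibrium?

Under separation: pledge → committed (pays 362); no pledge → opportunistic (pays 181).
Opportunistic: 181 − 30 = 151 ≥ 362 − 280 = 82. Holds regardless of c. ✓
Committed: 362 − c ≥ 181 − 60, so c ≤ 362 − 121 = 241.

241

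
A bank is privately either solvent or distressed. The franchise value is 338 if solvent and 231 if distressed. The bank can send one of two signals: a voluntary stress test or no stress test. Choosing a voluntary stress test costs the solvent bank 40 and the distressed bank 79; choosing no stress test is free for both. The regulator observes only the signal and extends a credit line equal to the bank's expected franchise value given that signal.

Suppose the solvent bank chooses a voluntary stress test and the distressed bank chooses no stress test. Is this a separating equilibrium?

If types separate, stress test earns payment 338 and no stress test earns 231.
Solvent: stress test gives 338 − 40 = 298; no stress test gives 231 − 0 = 231. No deviation. ✓
Distressed: no stress test gives 231 − 0 = 231; stress test gives 338 − 79 = 259. Would deviate. ✗

No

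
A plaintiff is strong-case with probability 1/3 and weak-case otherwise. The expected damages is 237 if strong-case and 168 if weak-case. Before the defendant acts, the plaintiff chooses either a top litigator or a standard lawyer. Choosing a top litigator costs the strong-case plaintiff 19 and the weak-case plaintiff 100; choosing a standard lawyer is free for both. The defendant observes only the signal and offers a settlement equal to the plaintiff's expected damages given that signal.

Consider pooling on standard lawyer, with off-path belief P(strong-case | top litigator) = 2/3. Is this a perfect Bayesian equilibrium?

At the pooled signal (standard lawyer) the defendant holds the prior 1/3 and pays 1/3·237 + 2/3·168 = 191. Off-path (top litigator) belief 2/3 gives 2/3·237 + 1/3·168 = 214.
Strong-case: standard lawyer gives 191 − 0 = 191; top litigator gives 214 − 19 = 195. Deviates. ✗
Weak-case: standard lawyer gives 191 − 0 = 191; top litigator gives 214 − 100 = 114. Stays. ✓

No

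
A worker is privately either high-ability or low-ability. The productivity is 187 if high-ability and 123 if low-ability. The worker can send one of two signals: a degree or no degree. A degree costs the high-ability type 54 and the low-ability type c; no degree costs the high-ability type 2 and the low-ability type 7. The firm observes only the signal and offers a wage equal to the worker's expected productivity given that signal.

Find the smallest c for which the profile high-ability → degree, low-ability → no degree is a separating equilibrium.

71

Under separation: degree → high-ability (pays 187); no degree → low-ability (pays 123).
High-ability: 187 − 54 = 133 ≥ 123 − 2 = 121. Holds regardless of c. ✓
Low-ability: 123 − 7 ≥ 187 − c, so c ≥ 187 − 116 = 71.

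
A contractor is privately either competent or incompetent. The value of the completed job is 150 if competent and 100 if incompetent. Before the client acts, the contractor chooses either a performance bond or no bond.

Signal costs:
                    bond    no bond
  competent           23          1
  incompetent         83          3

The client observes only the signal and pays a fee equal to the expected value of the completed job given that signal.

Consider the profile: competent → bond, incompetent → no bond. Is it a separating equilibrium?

Yes

If types separate, bond earns payment 150 and no bond earns 100.
Competent: bond gives 150 − 23 = 127; no bond gives 100 − 1 = 99. No deviation. ✓
Incompetent: no bond gives 100 − 3 = 97; bond gives 150 − 83 = 67. No deviation. ✓
Both incentive constraints hold.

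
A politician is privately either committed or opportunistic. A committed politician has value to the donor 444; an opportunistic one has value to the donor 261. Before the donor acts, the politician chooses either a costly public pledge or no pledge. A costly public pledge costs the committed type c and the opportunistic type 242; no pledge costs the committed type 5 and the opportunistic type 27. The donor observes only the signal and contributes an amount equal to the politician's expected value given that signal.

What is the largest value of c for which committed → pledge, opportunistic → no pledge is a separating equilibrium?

Under separation: pledge → committed (pays 444); no pledge → opportunistic (pays 261).
Opportunistic: 261 − 27 = 234 ≥ 444 − 242 = 202. Holds regardless of c. ✓
Committed: 444 − c ≥ 261 − 5, so c ≤ 444 − 256 = 188.

188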